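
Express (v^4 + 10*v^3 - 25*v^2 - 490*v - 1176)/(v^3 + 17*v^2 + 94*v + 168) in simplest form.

v - 7

Factor: v^4 + 10*v^3 - 25*v^2 - 490*v - 1176 = (v + 6)*(v + 7)*(v - 7)*(v + 4);  v^3 + 17*v^2 + 94*v + 168 = (v + 7)*(v + 6)*(v + 4)
Cancel the common factors (v + 6), (v + 7), (v + 4).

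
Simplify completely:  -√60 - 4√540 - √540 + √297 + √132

√60 = 2*√15; 4√540 = 24*√15; √540 = 6*√15; √297 = 3*√33; √132 = 2*√33

-32*√15 + 5*√33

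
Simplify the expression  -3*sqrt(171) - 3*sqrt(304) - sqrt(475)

3*sqrt(171) = 9*sqrt(19); 3*sqrt(304) = 12*sqrt(19); sqrt(475) = 5*sqrt(19)
Combine: (-9 - 12 - 5)·sqrt(19) = -26*sqrt(19)

-26*sqrt(19)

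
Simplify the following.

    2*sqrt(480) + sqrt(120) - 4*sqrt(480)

-6*sqrt(30)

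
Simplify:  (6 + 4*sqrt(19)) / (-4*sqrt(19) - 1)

(-298 - 20*sqrt(19))/303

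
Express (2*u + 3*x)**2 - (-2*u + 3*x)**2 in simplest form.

Only the odd-power cross terms survive.

24*u*x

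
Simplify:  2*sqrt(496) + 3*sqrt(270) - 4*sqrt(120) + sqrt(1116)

sqrt(30) + 14*sqrt(31)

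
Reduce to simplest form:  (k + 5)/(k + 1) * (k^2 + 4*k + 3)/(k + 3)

k + 5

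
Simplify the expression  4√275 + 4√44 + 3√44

4√275 = 20*√11; 4√44 = 8*√11; 3√44 = 6*√11
Combine: (20 + 8 + 6)·√11 = 34*√11

34*√11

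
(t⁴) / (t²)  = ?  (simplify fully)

Quotient: t²

t²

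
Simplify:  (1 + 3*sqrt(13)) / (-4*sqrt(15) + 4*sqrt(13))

(-3*sqrt(195) - 39 - sqrt(15) - sqrt(13))/8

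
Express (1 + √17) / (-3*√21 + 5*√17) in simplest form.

(3*√21 + 5*√17 + 3*√357 + 85)/236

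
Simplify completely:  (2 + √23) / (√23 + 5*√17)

(-23 - 2*√23 + 10*√17 + 5*√391)/402

Multiply numerator and denominator by -5*√17 + √23.
Denominator becomes -402; numerator becomes -5*√391 - 10*√17 + 2*√23 + 23.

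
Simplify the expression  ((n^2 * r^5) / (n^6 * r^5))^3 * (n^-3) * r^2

r^2/n^15

Inside the bracket: (n^-4)
Raise to the power 3: (n^-12)
Multiply by (n^-3) * r^2: add exponents.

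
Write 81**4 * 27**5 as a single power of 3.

81**4 = 3**16; 27**5 = 3**15
Combine exponents: 3**31

3**31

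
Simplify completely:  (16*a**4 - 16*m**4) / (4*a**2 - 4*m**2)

4*a**2 + 4*m**2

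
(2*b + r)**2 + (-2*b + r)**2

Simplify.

8*b**2 + 2*r**2

Write as f(r,(2*b)) + f(r,-(2*b)) and expand.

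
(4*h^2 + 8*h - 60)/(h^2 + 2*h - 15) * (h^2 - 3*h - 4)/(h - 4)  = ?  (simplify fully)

Factor: 4*h^2 + 8*h - 60 = 4*(h + 5)*(h - 3);  h^2 + 2*h - 15 = (h - 3)*(h + 5);  h^2 - 3*h - 4 = (h + 1)*(h - 4)
Cancel the common factors (h - 4), (h - 3), (h + 5).

4*h + 4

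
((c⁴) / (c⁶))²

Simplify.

c^(-4)

Inside the bracket: (c^-2)
Raise to the power 2: (c^-4)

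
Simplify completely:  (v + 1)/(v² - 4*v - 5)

1/(v - 5)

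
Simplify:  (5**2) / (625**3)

5**2 = 5**2; 625**3 = 5**12
Combine exponents: 5**(-10)

5**(-10)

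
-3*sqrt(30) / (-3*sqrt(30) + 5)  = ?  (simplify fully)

(3*sqrt(30) + 54)/49

Multiply numerator and denominator by 5 + 3*sqrt(30).
Denominator becomes -245; numerator becomes -270 - 15*sqrt(30).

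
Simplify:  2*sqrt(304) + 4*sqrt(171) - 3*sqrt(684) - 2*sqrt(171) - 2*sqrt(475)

2*sqrt(304) = 8*sqrt(19); 4*sqrt(171) = 12*sqrt(19); 3*sqrt(684) = 18*sqrt(19); 2*sqrt(171) = 6*sqrt(19); 2*sqrt(475) = 10*sqrt(19)
Combine: (8 + 12 - 18 - 6 - 10)·sqrt(19) = -14*sqrt(19)

-14*sqrt(19)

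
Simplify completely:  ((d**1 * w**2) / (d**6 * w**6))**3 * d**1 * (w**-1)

Inside the bracket: (d**-5) * (w**-4)
Raise to the power 3: (d**-15) * (w**-12)
Multiply by d**1 * (w**-1): add exponents.

1/(d**14*w**13)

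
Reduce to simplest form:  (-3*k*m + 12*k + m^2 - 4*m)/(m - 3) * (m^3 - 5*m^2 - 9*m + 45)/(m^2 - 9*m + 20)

Factor: -3*k*m + 12*k + m^2 - 4*m = (-3*k + m)*(m - 4);  m^3 - 5*m^2 - 9*m + 45 = (m - 3)*(m - 5)*(m + 3);  m^2 - 9*m + 20 = (m - 4)*(m - 5)
Cancel the common factors (m - 5), (m - 4), (m - 3).

-3*k*m - 9*k + m^2 + 3*m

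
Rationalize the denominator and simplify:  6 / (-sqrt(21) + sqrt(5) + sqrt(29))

(-26*sqrt(21) - 6*sqrt(29) + 90*sqrt(5) + 4*sqrt(3045))/137

Group as (sqrt(5) + sqrt(29)) - sqrt(21); multiply by (sqrt(5) + sqrt(29)) + sqrt(21), then rationalise the remaining surd.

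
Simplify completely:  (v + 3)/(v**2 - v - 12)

1/(v - 4)

Factor: v**2 - v - 12 = (v - 4)*(v + 3)
Cancel the common factor (v + 3).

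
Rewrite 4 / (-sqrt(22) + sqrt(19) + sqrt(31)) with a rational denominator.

Group as (sqrt(19) + sqrt(31)) - sqrt(22); multiply by (sqrt(19) + sqrt(31)) + sqrt(22), then rationalise the remaining surd.

(-28*sqrt(22) + 10*sqrt(31) + 34*sqrt(19) + 2*sqrt(12958))/393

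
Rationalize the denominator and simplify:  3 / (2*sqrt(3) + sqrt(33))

Multiply numerator and denominator by -2*sqrt(3) + sqrt(33).
Denominator becomes 21; numerator becomes -6*sqrt(3) + 3*sqrt(33).

(-2*sqrt(3) + sqrt(33))/7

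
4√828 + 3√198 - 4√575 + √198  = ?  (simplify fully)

4*√23 + 12*√22

4√828 = 24*√23; 3√198 = 9*√22; 4√575 = 20*√23; √198 = 3*√22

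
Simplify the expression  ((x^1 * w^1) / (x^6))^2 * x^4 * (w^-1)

w/x^6

Inside the bracket: (x^-5) * w^1
Raise to the power 2: (x^-10) * w^2
Multiply by x^4 * (w^-1): add exponents.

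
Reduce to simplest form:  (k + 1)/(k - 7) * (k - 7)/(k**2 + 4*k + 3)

1/(k + 3)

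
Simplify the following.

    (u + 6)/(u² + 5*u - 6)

Factor: u² + 5*u - 6 = (u + 6)·(u - 1)
Cancel the common factor (u + 6).

1/(u - 1)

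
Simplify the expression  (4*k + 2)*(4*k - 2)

16*k**2 - 4

Product of conjugates: (P+Q)(P-Q) = P**2 - Q**2.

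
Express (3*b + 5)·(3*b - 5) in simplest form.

9*b² - 25

Product of conjugates: (P+Q)(P-Q) = P^2 - Q^2.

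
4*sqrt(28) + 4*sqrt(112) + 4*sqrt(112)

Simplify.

4*sqrt(28) = 8*sqrt(7); 4*sqrt(112) = 16*sqrt(7); 4*sqrt(112) = 16*sqrt(7)
Combine: (8 + 16 + 16)·sqrt(7) = 40*sqrt(7)

40*sqrt(7)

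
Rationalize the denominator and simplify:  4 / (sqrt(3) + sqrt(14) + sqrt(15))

(-6*sqrt(70) + 2*sqrt(15) + 4*sqrt(14) + 26*sqrt(3))/41

Group as (sqrt(3) + sqrt(14)) + sqrt(15); multiply by (sqrt(3) + sqrt(14)) - sqrt(15), then rationalise the remaining surd.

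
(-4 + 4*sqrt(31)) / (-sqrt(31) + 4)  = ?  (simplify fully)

(-36 - 4*sqrt(31))/5

Multiply numerator and denominator by 4 + sqrt(31).
Denominator becomes -15; numerator becomes 12*sqrt(31) + 108.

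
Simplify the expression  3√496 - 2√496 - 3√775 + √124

3√496 = 12*√31; 2√496 = 8*√31; 3√775 = 15*√31; √124 = 2*√31
Combine: (12 - 8 - 15 + 2)·√31 = -9*√31

-9*√31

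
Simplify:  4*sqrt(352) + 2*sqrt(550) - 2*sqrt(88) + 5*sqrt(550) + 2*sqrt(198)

53*sqrt(22)

4*sqrt(352) = 16*sqrt(22); 2*sqrt(550) = 10*sqrt(22); 2*sqrt(88) = 4*sqrt(22); 5*sqrt(550) = 25*sqrt(22); 2*sqrt(198) = 6*sqrt(22)
Combine: (16 + 10 - 4 + 25 + 6)·sqrt(22) = 53*sqrt(22)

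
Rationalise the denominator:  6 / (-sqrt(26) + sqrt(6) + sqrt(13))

Group as (sqrt(6) + sqrt(13)) - sqrt(26); multiply by (sqrt(6) + sqrt(13)) + sqrt(26), then rationalise the remaining surd.

(42*sqrt(26) + 114*sqrt(13) + 198*sqrt(6) + 312*sqrt(3))/263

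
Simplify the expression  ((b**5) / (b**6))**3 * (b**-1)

b**(-4)

Inside the bracket: (b**-1)
Raise to the power 3: (b**-3)
Multiply by (b**-1): add exponents.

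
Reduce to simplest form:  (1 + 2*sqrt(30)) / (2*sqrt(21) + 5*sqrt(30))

(-12*sqrt(70) - 2*sqrt(21) + 5*sqrt(30) + 300)/666

Multiply numerator and denominator by -2*sqrt(21) + 5*sqrt(30).
Denominator becomes 666; numerator becomes -12*sqrt(70) - 2*sqrt(21) + 5*sqrt(30) + 300.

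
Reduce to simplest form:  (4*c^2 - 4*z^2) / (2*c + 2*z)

2*c - 2*z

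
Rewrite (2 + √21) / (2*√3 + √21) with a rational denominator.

(-6*√7 - 4*√3 + 2*√21 + 21)/9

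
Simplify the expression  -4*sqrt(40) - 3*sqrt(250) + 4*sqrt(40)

4*sqrt(40) = 8*sqrt(10); 3*sqrt(250) = 15*sqrt(10); 4*sqrt(40) = 8*sqrt(10)
Combine: (-8 - 15 + 8)·sqrt(10) = -15*sqrt(10)

-15*sqrt(10)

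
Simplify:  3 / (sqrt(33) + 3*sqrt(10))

Multiply numerator and denominator by -3*sqrt(10) + sqrt(33).
Denominator becomes -57; numerator becomes -9*sqrt(10) + 3*sqrt(33).

(-sqrt(33) + 3*sqrt(10))/19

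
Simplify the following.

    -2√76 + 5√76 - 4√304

2√76 = 4*√19; 5√76 = 10*√19; 4√304 = 16*√19
Combine: (-4 + 10 - 16)·√19 = -10*√19

-10*√19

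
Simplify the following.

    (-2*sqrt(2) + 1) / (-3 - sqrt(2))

Multiply numerator and denominator by -3 + sqrt(2).
Denominator becomes 7; numerator becomes -7 + 7*sqrt(2).

-1 + sqrt(2)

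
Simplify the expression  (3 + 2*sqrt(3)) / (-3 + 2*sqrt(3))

4*sqrt(3) + 7

Multiply numerator and denominator by -2*sqrt(3) - 3.
Denominator becomes -3; numerator becomes -21 - 12*sqrt(3).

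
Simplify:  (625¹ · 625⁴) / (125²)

625¹ = 5^4; 625⁴ = 5^16; 125² = 5^6
Combine exponents: 5^14

5^14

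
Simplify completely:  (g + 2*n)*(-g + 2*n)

Product of conjugates: (P+Q)(P-Q) = P**2 - Q**2.

-g**2 + 4*n**2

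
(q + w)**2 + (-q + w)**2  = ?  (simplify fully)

2*q**2 + 2*w**2

Binomially expand both and collect terms in w, q.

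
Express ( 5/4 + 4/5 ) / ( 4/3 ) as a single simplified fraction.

Numerator: 5/4 + 4/5 = 41/20
Denominator: 4/3 = 4/3
Divide: (41/20) · (3/4) = 123/80

123/80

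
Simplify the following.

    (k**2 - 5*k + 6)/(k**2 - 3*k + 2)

Factor: k**2 - 5*k + 6 = (k - 3)*(k - 2);  k**2 - 3*k + 2 = (k - 1)*(k - 2)
Cancel the common factor (k - 2).

(k - 3)/(k - 1)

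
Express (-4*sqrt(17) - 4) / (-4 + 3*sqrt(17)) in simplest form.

(-220 - 28*sqrt(17))/137

Multiply numerator and denominator by -3*sqrt(17) - 4.
Denominator becomes -137; numerator becomes 28*sqrt(17) + 220.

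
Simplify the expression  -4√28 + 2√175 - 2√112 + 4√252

18*√7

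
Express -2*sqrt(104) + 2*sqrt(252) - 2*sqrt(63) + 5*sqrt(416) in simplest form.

6*sqrt(7) + 16*sqrt(26)

2*sqrt(104) = 4*sqrt(26); 2*sqrt(252) = 12*sqrt(7); 2*sqrt(63) = 6*sqrt(7); 5*sqrt(416) = 20*sqrt(26)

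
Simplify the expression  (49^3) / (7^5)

49^3 = 7^6; 7^5 = 7^5
Combine exponents: 7^1

7^1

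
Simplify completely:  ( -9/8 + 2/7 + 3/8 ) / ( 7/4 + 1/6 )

Numerator: -9/8 + 2/7 + 3/8 = -13/28
Denominator: 7/4 + 1/6 = 23/12
Divide: (-13/28) · (12/23) = -39/161

-39/161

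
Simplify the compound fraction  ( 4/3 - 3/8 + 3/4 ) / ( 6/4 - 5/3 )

Numerator: 4/3 - 3/8 + 3/4 = 41/24
Denominator: 6/4 - 5/3 = -1/6
Divide: (41/24) · (-6) = -41/4

-41/4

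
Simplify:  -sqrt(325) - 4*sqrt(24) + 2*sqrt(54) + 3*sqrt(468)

-2*sqrt(6) + 13*sqrt(13)

sqrt(325) = 5*sqrt(13); 4*sqrt(24) = 8*sqrt(6); 2*sqrt(54) = 6*sqrt(6); 3*sqrt(468) = 18*sqrt(13)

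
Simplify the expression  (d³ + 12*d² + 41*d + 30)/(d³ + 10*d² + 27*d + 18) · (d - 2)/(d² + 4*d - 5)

(d - 2)/(d² + 2*d - 3)

Factor: d³ + 12*d² + 41*d + 30 = (d + 1)·(d + 5)·(d + 6);  d³ + 10*d² + 27*d + 18 = (d + 6)·(d + 1)·(d + 3);  d² + 4*d - 5 = (d - 1)·(d + 5)
Cancel the common factors (d + 1), (d + 5), (d + 6).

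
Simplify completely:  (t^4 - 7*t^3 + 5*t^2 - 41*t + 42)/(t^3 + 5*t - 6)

Factor: t^4 - 7*t^3 + 5*t^2 - 41*t + 42 = (t - 7)*(t^2 + t + 6)*(t - 1);  t^3 + 5*t - 6 = (t - 1)*(t^2 + t + 6)
Cancel the common factors (t^2 + t + 6), (t - 1).

t - 7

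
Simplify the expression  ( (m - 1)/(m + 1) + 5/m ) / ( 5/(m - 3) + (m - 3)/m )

(m³ + m² - 7*m - 15)/(m³ + 8*m + 9)

Numerator: (m - 1)/(m + 1) + 5/m = (m² + 4*m + 5)/(m² + m)
Denominator: 5/(m - 3) + (m - 3)/m = (m² - m + 9)/(m² - 3*m)
Divide: ((m² + 4*m + 5)/(m² + m)) · ((m² - 3*m)/(m² - m + 9)) = (m³ + m² - 7*m - 15)/(m³ + 8*m + 9)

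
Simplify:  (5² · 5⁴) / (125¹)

5^3

5² = 5^2; 5⁴ = 5^4; 125¹ = 5^3
Combine exponents: 5^3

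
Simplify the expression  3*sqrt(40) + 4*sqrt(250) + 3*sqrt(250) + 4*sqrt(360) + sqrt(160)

69*sqrt(10)

3*sqrt(40) = 6*sqrt(10); 4*sqrt(250) = 20*sqrt(10); 3*sqrt(250) = 15*sqrt(10); 4*sqrt(360) = 24*sqrt(10); sqrt(160) = 4*sqrt(10)
Combine: (6 + 20 + 15 + 24 + 4)·sqrt(10) = 69*sqrt(10)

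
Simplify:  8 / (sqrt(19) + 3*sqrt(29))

Multiply numerator and denominator by -3*sqrt(29) + sqrt(19).
Denominator becomes -242; numerator becomes -24*sqrt(29) + 8*sqrt(19).

(-4*sqrt(19) + 12*sqrt(29))/121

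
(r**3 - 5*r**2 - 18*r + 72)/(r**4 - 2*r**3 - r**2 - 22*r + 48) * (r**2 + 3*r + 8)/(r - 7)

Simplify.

(r**2 - 2*r - 24)/(r**2 - 9*r + 14)

Factor: r**3 - 5*r**2 - 18*r + 72 = (r + 4)*(r - 6)*(r - 3);  r**4 - 2*r**3 - r**2 - 22*r + 48 = (r**2 + 3*r + 8)*(r - 3)*(r - 2)
Cancel the common factors (r**2 + 3*r + 8), (r - 3).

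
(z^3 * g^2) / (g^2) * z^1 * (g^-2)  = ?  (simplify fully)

z^4/g^2

Quotient: z^3
Multiply by z^1 * (g^-2): add exponents.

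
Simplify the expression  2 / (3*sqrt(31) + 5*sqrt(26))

Multiply numerator and denominator by -5*sqrt(26) + 3*sqrt(31).
Denominator becomes -371; numerator becomes -10*sqrt(26) + 6*sqrt(31).

(-6*sqrt(31) + 10*sqrt(26))/371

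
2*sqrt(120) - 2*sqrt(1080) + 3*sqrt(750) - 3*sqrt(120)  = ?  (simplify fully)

sqrt(30)

2*sqrt(120) = 4*sqrt(30); 2*sqrt(1080) = 12*sqrt(30); 3*sqrt(750) = 15*sqrt(30); 3*sqrt(120) = 6*sqrt(30)
Combine: (4 - 12 + 15 - 6)·sqrt(30) = sqrt(30)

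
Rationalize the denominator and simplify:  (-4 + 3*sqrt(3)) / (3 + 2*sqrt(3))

(-17*sqrt(3) + 30)/3

Multiply numerator and denominator by -2*sqrt(3) + 3.
Denominator becomes -3; numerator becomes -30 + 17*sqrt(3).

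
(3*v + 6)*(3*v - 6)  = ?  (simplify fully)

Product of conjugates: (P+Q)(P-Q) = P**2 - Q**2.

9*v**2 - 36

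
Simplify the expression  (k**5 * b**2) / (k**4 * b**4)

Quotient: k**1 * (b**-2)

k/b**2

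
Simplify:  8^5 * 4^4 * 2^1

8^5 = 2^15; 4^4 = 2^8; 2^1 = 2^1
Combine exponents: 2^24

2^24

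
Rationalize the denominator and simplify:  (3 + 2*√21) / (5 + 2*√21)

(-4*√21 + 69)/59

Multiply numerator and denominator by -2*√21 + 5.
Denominator becomes -59; numerator becomes -69 + 4*√21.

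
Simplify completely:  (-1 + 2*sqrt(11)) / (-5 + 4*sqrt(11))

(6*sqrt(11) + 83)/151

Multiply numerator and denominator by -4*sqrt(11) - 5.
Denominator becomes -151; numerator becomes -83 - 6*sqrt(11).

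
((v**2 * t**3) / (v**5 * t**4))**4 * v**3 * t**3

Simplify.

Inside the bracket: (v**-3) * (t**-1)
Raise to the power 4: (v**-12) * (t**-4)
Multiply by v**3 * t**3: add exponents.

1/(t*v**9)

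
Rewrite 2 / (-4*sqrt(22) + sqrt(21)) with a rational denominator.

(-8*sqrt(22) - 2*sqrt(21))/331

Multiply numerator and denominator by sqrt(21) + 4*sqrt(22).
Denominator becomes -331; numerator becomes 2*sqrt(21) + 8*sqrt(22).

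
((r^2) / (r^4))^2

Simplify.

r^(-4)

Inside the bracket: (r^-2)
Raise to the power 2: (r^-4)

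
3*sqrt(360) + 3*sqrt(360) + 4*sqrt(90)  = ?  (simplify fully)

48*sqrt(10)

3*sqrt(360) = 18*sqrt(10); 3*sqrt(360) = 18*sqrt(10); 4*sqrt(90) = 12*sqrt(10)
Combine: (18 + 18 + 12)·sqrt(10) = 48*sqrt(10)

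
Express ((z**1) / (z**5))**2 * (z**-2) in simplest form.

Inside the bracket: (z**-4)
Raise to the power 2: (z**-8)
Multiply by (z**-2): add exponents.

z**(-10)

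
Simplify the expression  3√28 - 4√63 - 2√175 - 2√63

-22*√7

3√28 = 6*√7; 4√63 = 12*√7; 2√175 = 10*√7; 2√63 = 6*√7
Combine: (6 - 12 - 10 - 6)·√7 = -22*√7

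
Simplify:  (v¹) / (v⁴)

Quotient: (v^-3)

v^(-3)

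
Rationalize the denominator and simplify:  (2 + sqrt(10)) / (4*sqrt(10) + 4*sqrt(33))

Multiply numerator and denominator by -4*sqrt(33) + 4*sqrt(10).
Denominator becomes -368; numerator becomes -4*sqrt(330) - 8*sqrt(33) + 8*sqrt(10) + 40.

(-10 - 2*sqrt(10) + 2*sqrt(33) + sqrt(330))/92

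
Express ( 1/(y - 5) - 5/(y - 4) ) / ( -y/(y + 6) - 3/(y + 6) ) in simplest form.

(4*y² + 3*y - 126)/(y³ - 6*y² - 7*y + 60)

Numerator: 1/(y - 5) - 5/(y - 4) = (-4*y + 21)/(y² - 9*y + 20)
Denominator: -y/(y + 6) - 3/(y + 6) = (-y - 3)/(y + 6)
Divide: ((-4*y + 21)/(y² - 9*y + 20)) · ((y + 6)/(-y - 3)) = (4*y² + 3*y - 126)/(y³ - 6*y² - 7*y + 60)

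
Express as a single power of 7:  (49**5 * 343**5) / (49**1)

7**23

49**5 = 7**10; 343**5 = 7**15; 49**1 = 7**2
Combine exponents: 7**23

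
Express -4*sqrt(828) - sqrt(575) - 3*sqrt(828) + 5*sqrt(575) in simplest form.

-22*sqrt(23)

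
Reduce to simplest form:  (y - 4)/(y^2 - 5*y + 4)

Factor: y^2 - 5*y + 4 = (y - 4)*(y - 1)
Cancel the common factor (y - 4).

1/(y - 1)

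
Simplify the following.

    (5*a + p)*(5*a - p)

Product of conjugates: (P+Q)(P-Q) = P^2 - Q^2.

25*a^2 - p^2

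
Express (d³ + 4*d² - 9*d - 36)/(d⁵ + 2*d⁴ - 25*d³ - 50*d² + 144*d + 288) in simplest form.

Factor: d³ + 4*d² - 9*d - 36 = (d + 4)·(d - 3)·(d + 3);  d⁵ + 2*d⁴ - 25*d³ - 50*d² + 144*d + 288 = (d + 4)·(d + 2)·(d + 3)·(d - 4)·(d - 3)
Cancel the common factors (d - 3), (d + 3), (d + 4).

1/(d² - 2*d - 8)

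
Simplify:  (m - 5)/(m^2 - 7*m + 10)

Factor: m^2 - 7*m + 10 = (m - 2)*(m - 5)
Cancel the common factor (m - 5).

1/(m - 2)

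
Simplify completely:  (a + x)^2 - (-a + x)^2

Write as f(x,a) - f(x,-a) and expand.

4*a*x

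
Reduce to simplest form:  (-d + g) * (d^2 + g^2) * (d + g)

-d^4 + g^4

(g+d)(g-d) = -d^2 + g^2; continue pairing.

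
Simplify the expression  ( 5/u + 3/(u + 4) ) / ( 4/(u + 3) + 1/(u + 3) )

(8*u^2 + 44*u + 60)/(5*u^2 + 20*u)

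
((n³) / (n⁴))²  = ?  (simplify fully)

n^(-2)

Inside the bracket: (n^-1)
Raise to the power 2: (n^-2)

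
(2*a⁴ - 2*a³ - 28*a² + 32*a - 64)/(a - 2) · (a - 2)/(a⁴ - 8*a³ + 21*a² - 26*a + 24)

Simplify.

Factor: 2*a⁴ - 2*a³ - 28*a² + 32*a - 64 = 2·(a + 4)·(a - 4)·(a² - a + 2);  a⁴ - 8*a³ + 21*a² - 26*a + 24 = (a - 3)·(a² - a + 2)·(a - 4)
Cancel the common factors (a² - a + 2), (a - 4), (a - 2).

(2*a + 8)/(a - 3)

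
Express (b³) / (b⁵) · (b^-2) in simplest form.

b^(-4)

Quotient: (b^-2)
Multiply by (b^-2): add exponents.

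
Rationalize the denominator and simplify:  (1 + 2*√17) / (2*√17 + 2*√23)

(-34 - √17 + √23 + 2*√391)/12

Multiply numerator and denominator by -2*√23 + 2*√17.
Denominator becomes -24; numerator becomes -4*√391 - 2*√23 + 2*√17 + 68.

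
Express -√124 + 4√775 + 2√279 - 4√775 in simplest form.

4*√31

√124 = 2*√31; 4√775 = 20*√31; 2√279 = 6*√31; 4√775 = 20*√31
Combine: (-2 + 20 + 6 - 20)·√31 = 4*√31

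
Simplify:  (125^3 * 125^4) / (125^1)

5^18

125^3 = 5^9; 125^4 = 5^12; 125^1 = 5^3
Combine exponents: 5^18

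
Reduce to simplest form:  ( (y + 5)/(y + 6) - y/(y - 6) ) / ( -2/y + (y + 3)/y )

Numerator: (y + 5)/(y + 6) - y/(y - 6) = (-7*y - 30)/(y^2 - 36)
Denominator: -2/y + (y + 3)/y = (y + 1)/y
Divide: ((-7*y - 30)/(y^2 - 36)) · (y/(y + 1)) = (-7*y^2 - 30*y)/(y^3 + y^2 - 36*y - 36)

(-7*y^2 - 30*y)/(y^3 + y^2 - 36*y - 36)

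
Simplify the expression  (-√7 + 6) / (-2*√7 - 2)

(-7*√7 + 13)/12

Multiply numerator and denominator by -2 + 2*√7.
Denominator becomes -24; numerator becomes -26 + 14*√7.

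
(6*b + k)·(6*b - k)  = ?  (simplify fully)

36*b² - k²

(6*b)^2 - (k)^2 = 36*b² - k².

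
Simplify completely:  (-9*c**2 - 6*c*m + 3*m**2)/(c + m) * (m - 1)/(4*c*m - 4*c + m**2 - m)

Factor: -9*c**2 - 6*c*m + 3*m**2 = 3*(-3*c + m)*(c + m);  4*c*m - 4*c + m**2 - m = (4*c + m)*(m - 1)
Cancel the common factors (c + m), (m - 1).

(-9*c + 3*m)/(4*c + m)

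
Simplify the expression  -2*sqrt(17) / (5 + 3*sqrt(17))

(-51 + 5*sqrt(17))/64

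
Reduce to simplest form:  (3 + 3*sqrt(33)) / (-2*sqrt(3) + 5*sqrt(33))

(2*sqrt(3) + 6*sqrt(11) + 5*sqrt(33) + 165)/271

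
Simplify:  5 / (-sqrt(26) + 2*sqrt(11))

(5*sqrt(26) + 10*sqrt(11))/18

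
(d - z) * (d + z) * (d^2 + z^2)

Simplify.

d^4 - z^4

Telescope via difference of squares: (d+z)(d-z) = d^2 - z^2, then repeat with the next factor.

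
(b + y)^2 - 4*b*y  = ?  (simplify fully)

Expand the square and combine the 4*b*y term.

(b - y)^2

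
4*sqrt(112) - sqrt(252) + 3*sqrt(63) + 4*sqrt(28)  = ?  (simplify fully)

27*sqrt(7)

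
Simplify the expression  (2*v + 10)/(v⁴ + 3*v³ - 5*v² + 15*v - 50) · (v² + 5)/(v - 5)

Factor: 2*v + 10 = 2·(v + 5);  v⁴ + 3*v³ - 5*v² + 15*v - 50 = (v + 5)·(v² + 5)·(v - 2)
Cancel the common factors (v² + 5), (v + 5).

2/(v² - 7*v + 10)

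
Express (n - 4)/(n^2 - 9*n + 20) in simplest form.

1/(n - 5)

Factor: n^2 - 9*n + 20 = (n - 5)*(n - 4)
Cancel the common factor (n - 4).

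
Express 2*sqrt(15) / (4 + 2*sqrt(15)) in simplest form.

Multiply numerator and denominator by -2*sqrt(15) + 4.
Denominator becomes -44; numerator becomes -60 + 8*sqrt(15).

(-2*sqrt(15) + 15)/11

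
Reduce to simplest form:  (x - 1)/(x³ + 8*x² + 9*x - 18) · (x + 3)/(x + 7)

Factor: x³ + 8*x² + 9*x - 18 = (x + 6)·(x - 1)·(x + 3)
Cancel the common factors (x + 3), (x - 1).

1/(x² + 13*x + 42)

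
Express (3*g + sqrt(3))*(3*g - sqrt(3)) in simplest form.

9*g**2 - 3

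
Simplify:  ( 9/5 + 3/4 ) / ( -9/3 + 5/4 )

Numerator: 9/5 + 3/4 = 51/20
Denominator: -9/3 + 5/4 = -7/4
Divide: (51/20) · (-4/7) = -51/35

-51/35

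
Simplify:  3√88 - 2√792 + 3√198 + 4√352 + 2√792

3√88 = 6*√22; 2√792 = 12*√22; 3√198 = 9*√22; 4√352 = 16*√22; 2√792 = 12*√22
Combine: (6 - 12 + 9 + 16 + 12)·√22 = 31*√22

31*√22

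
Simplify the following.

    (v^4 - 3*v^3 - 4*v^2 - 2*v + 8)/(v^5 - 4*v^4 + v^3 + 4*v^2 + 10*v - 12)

Factor: v^4 - 3*v^3 - 4*v^2 - 2*v + 8 = (v - 1)*(v^2 + 2*v + 2)*(v - 4);  v^5 - 4*v^4 + v^3 + 4*v^2 + 10*v - 12 = (v - 2)*(v^2 + 2*v + 2)*(v - 1)*(v - 3)
Cancel the common factors (v^2 + 2*v + 2), (v - 1).

(v - 4)/(v^2 - 5*v + 6)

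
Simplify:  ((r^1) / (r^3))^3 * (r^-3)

r^(-9)

Inside the bracket: (r^-2)
Raise to the power 3: (r^-6)
Multiply by (r^-3): add exponents.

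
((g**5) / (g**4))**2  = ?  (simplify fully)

Inside the bracket: g**1
Raise to the power 2: g**2

g**2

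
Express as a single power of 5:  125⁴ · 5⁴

5^16

125⁴ = 5^12; 5⁴ = 5^4
Combine exponents: 5^16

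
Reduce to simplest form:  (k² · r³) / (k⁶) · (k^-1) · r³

Quotient: (k^-4) · r³
Multiply by (k^-1) · r³: add exponents.

r⁶/k⁵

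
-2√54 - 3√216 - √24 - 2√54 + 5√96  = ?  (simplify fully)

-12*√6

2√54 = 6*√6; 3√216 = 18*√6; √24 = 2*√6; 2√54 = 6*√6; 5√96 = 20*√6
Combine: (-6 - 18 - 2 - 6 + 20)·√6 = -12*√6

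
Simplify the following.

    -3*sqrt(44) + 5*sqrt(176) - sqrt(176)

3*sqrt(44) = 6*sqrt(11); 5*sqrt(176) = 20*sqrt(11); sqrt(176) = 4*sqrt(11)
Combine: (-6 + 20 - 4)·sqrt(11) = 10*sqrt(11)

10*sqrt(11)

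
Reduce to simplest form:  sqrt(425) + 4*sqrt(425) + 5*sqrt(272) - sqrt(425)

40*sqrt(17)

sqrt(425) = 5*sqrt(17); 4*sqrt(425) = 20*sqrt(17); 5*sqrt(272) = 20*sqrt(17); sqrt(425) = 5*sqrt(17)
Combine: (5 + 20 + 20 - 5)·sqrt(17) = 40*sqrt(17)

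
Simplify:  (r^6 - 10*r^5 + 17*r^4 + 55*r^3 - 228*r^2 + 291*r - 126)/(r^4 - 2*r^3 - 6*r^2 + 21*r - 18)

r^2 - 8*r + 7

Factor: r^6 - 10*r^5 + 17*r^4 + 55*r^3 - 228*r^2 + 291*r - 126 = (r^2 - 3*r + 3)*(r + 3)*(r - 1)*(r - 7)*(r - 2);  r^4 - 2*r^3 - 6*r^2 + 21*r - 18 = (r - 2)*(r + 3)*(r^2 - 3*r + 3)
Cancel the common factors (r^2 - 3*r + 3), (r + 3), (r - 2).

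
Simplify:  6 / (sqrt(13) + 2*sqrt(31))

(-2*sqrt(13) + 4*sqrt(31))/37

Multiply numerator and denominator by -2*sqrt(31) + sqrt(13).
Denominator becomes -111; numerator becomes -12*sqrt(31) + 6*sqrt(13).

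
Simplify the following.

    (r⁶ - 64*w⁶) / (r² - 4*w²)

Factor r^6 - (2*w)^6 and cancel (r² - 4*w²).

r⁴ + 4*r²*w² + 16*w⁴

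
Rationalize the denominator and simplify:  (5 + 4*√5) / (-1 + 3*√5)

(19*√5 + 65)/44

Multiply numerator and denominator by -3*√5 - 1.
Denominator becomes -44; numerator becomes -65 - 19*√5.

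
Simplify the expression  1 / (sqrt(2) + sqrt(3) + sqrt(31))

Group as (sqrt(2) + sqrt(3)) + sqrt(31); multiply by (sqrt(2) + sqrt(3)) - sqrt(31), then rationalise the remaining surd.

(-15*sqrt(3) - 16*sqrt(2) + sqrt(186) + 13*sqrt(31))/326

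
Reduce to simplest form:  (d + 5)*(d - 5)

d**2 - 25

Product of conjugates: (P+Q)(P-Q) = P**2 - Q**2.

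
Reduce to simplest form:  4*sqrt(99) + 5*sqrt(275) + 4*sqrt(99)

4*sqrt(99) = 12*sqrt(11); 5*sqrt(275) = 25*sqrt(11); 4*sqrt(99) = 12*sqrt(11)
Combine: (12 + 25 + 12)·sqrt(11) = 49*sqrt(11)

49*sqrt(11)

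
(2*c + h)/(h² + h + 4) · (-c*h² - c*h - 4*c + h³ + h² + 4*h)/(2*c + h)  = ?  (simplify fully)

Factor: -c*h² - c*h - 4*c + h³ + h² + 4*h = (h² + h + 4)·(-c + h)
Cancel the common factors (h² + h + 4), (2*c + h).

-c + h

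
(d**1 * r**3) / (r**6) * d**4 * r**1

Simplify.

d**5/r**2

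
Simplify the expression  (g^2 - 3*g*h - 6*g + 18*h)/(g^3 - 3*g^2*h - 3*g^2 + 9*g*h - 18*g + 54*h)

1/(g + 3)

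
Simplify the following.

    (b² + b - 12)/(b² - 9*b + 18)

Factor: b² + b - 12 = (b - 3)·(b + 4);  b² - 9*b + 18 = (b - 6)·(b - 3)
Cancel the common factor (b - 3).

(b + 4)/(b - 6)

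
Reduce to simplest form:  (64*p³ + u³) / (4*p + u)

(4*p)^3 + u^3 = (4*p + u)(16*p² - 4*p*u + u²).

16*p² - 4*p*u + u²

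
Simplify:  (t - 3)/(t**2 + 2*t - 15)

1/(t + 5)

Factor: t**2 + 2*t - 15 = (t + 5)*(t - 3)
Cancel the common factor (t - 3).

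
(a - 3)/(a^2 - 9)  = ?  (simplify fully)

Factor: a^2 - 9 = (a + 3)*(a - 3)
Cancel the common factor (a - 3).

1/(a + 3)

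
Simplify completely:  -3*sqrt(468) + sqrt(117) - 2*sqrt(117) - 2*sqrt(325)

3*sqrt(468) = 18*sqrt(13); sqrt(117) = 3*sqrt(13); 2*sqrt(117) = 6*sqrt(13); 2*sqrt(325) = 10*sqrt(13)
Combine: (-18 + 3 - 6 - 10)·sqrt(13) = -31*sqrt(13)

-31*sqrt(13)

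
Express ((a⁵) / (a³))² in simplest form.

a⁴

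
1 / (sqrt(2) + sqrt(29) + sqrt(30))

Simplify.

(-4*sqrt(435) + sqrt(30) + 3*sqrt(29) + 57*sqrt(2))/231

Group as (sqrt(2) + sqrt(30)) + sqrt(29); multiply by (sqrt(2) + sqrt(30)) - sqrt(29), then rationalise the remaining surd.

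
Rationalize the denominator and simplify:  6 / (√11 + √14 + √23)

(-√3542 + √23 + 10*√14 + 13*√11)/51

Group as (√11 + √14) + √23; multiply by (√11 + √14) - √23, then rationalise the remaining surd.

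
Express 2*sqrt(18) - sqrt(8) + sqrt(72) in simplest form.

10*sqrt(2)

2*sqrt(18) = 6*sqrt(2); sqrt(8) = 2*sqrt(2); sqrt(72) = 6*sqrt(2)
Combine: (6 - 2 + 6)·sqrt(2) = 10*sqrt(2)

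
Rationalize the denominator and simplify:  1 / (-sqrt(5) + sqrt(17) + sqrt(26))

(-19*sqrt(5) - 2*sqrt(26) + 7*sqrt(17) + sqrt(2210))/162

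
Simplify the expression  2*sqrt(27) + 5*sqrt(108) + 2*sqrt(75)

2*sqrt(27) = 6*sqrt(3); 5*sqrt(108) = 30*sqrt(3); 2*sqrt(75) = 10*sqrt(3)
Combine: (6 + 30 + 10)·sqrt(3) = 46*sqrt(3)

46*sqrt(3)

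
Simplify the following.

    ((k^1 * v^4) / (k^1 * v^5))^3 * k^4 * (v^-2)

k^4/v^5

Inside the bracket: (v^-1)
Raise to the power 3: (v^-3)
Multiply by k^4 * (v^-2): add exponents.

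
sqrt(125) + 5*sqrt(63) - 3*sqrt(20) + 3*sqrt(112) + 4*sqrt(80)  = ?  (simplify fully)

sqrt(125) = 5*sqrt(5); 5*sqrt(63) = 15*sqrt(7); 3*sqrt(20) = 6*sqrt(5); 3*sqrt(112) = 12*sqrt(7); 4*sqrt(80) = 16*sqrt(5)

15*sqrt(5) + 27*sqrt(7)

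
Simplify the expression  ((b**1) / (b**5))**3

b**(-12)

Inside the bracket: (b**-4)
Raise to the power 3: (b**-12)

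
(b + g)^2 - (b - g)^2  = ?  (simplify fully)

Binomially expand both and collect terms in b, g.

4*b*g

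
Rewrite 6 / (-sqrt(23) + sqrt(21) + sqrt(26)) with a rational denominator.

Group as (sqrt(21) + sqrt(26)) - sqrt(23); multiply by (sqrt(21) + sqrt(26)) + sqrt(23), then rationalise the remaining surd.

(-12*sqrt(23) + 9*sqrt(26) + 14*sqrt(21) + sqrt(12558))/134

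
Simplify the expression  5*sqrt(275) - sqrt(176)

5*sqrt(275) = 25*sqrt(11); sqrt(176) = 4*sqrt(11)
Combine: (25 - 4)·sqrt(11) = 21*sqrt(11)

21*sqrt(11)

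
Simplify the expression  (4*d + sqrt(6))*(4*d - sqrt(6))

16*d**2 - 6

(4*d)**2 - (sqrt(6))**2 = 16*d**2 - 6.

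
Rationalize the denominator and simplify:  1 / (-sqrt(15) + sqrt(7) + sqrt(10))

(-sqrt(15) + 6*sqrt(10) + 9*sqrt(7) + 5*sqrt(42))/138

Group as (sqrt(7) + sqrt(10)) - sqrt(15); multiply by (sqrt(7) + sqrt(10)) + sqrt(15), then rationalise the remaining surd.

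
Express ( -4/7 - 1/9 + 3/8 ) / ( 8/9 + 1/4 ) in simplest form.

Numerator: -4/7 - 1/9 + 3/8 = -155/504
Denominator: 8/9 + 1/4 = 41/36
Divide: (-155/504) · (36/41) = -155/574

-155/574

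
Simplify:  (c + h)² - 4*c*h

Expanding gives c² - 2*c*h + h², a perfect square.

(c - h)²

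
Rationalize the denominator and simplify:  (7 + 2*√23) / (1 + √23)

Multiply numerator and denominator by -√23 + 1.
Denominator becomes -22; numerator becomes -39 - 5*√23.

(5*√23 + 39)/22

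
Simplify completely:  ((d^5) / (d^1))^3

Inside the bracket: d^4
Raise to the power 3: d^12

d^12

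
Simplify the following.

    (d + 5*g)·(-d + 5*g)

-d² + 25*g²

(5*g)^2 - (d)^2 = -d² + 25*g².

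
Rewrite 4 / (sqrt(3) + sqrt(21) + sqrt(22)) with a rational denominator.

Group as (sqrt(3) + sqrt(22)) + sqrt(21); multiply by (sqrt(3) + sqrt(22)) - sqrt(21), then rationalise the remaining surd.

(-3*sqrt(154) + sqrt(22) + 2*sqrt(21) + 20*sqrt(3))/31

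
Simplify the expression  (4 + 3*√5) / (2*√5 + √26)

(-30 - 8*√5 + 4*√26 + 3*√130)/6

Multiply numerator and denominator by -√26 + 2*√5.
Denominator becomes -6; numerator becomes -3*√130 - 4*√26 + 8*√5 + 30.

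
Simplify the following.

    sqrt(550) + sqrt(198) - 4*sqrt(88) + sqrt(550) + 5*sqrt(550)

30*sqrt(22)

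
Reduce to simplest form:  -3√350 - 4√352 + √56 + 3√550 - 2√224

-21*√14 - √22

3√350 = 15*√14; 4√352 = 16*√22; √56 = 2*√14; 3√550 = 15*√22; 2√224 = 8*√14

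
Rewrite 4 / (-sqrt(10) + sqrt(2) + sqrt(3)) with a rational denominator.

Group as (sqrt(2) + sqrt(3)) - sqrt(10); multiply by (sqrt(2) + sqrt(3)) + sqrt(10), then rationalise the remaining surd.

-20*sqrt(10) - 36*sqrt(3) - 44*sqrt(2) - 16*sqrt(15)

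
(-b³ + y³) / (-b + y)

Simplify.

b² + b*y + y²

Factor as (a-b)(a^2+ab+b^2) with a=y, b=b.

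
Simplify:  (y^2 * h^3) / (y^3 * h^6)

1/(h^3*y)

Quotient: (y^-1) * (h^-3)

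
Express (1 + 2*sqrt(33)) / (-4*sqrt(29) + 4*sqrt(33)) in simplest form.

Multiply numerator and denominator by 4*sqrt(29) + 4*sqrt(33).
Denominator becomes 64; numerator becomes 4*sqrt(29) + 4*sqrt(33) + 8*sqrt(957) + 264.

(sqrt(29) + sqrt(33) + 2*sqrt(957) + 66)/16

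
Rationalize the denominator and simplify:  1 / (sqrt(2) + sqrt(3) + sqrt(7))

Group as (sqrt(2) + sqrt(7)) + sqrt(3); multiply by (sqrt(2) + sqrt(7)) - sqrt(3), then rationalise the remaining surd.

(-sqrt(42) - sqrt(7) + 3*sqrt(3) + 4*sqrt(2))/10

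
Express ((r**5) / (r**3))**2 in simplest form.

Inside the bracket: r**2
Raise to the power 2: r**4

r**4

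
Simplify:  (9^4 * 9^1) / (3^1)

9^4 = 3^8; 9^1 = 3^2; 3^1 = 3^1
Combine exponents: 3^9

3^9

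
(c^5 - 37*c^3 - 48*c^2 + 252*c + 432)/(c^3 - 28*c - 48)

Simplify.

c^2 - 9

Factor: c^5 - 37*c^3 - 48*c^2 + 252*c + 432 = (c + 3)*(c - 3)*(c + 2)*(c - 6)*(c + 4);  c^3 - 28*c - 48 = (c + 2)*(c - 6)*(c + 4)
Cancel the common factors (c - 6), (c + 4), (c + 2).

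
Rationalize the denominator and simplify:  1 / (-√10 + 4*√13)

(√10 + 4*√13)/198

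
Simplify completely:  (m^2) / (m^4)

Quotient: (m^-2)

m^(-2)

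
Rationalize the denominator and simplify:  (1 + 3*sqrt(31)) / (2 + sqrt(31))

Multiply numerator and denominator by -sqrt(31) + 2.
Denominator becomes -27; numerator becomes -91 + 5*sqrt(31).

(-5*sqrt(31) + 91)/27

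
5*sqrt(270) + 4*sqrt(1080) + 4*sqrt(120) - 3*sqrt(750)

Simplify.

5*sqrt(270) = 15*sqrt(30); 4*sqrt(1080) = 24*sqrt(30); 4*sqrt(120) = 8*sqrt(30); 3*sqrt(750) = 15*sqrt(30)
Combine: (15 + 24 + 8 - 15)·sqrt(30) = 32*sqrt(30)

32*sqrt(30)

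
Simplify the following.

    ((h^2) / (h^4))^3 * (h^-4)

Inside the bracket: (h^-2)
Raise to the power 3: (h^-6)
Multiply by (h^-4): add exponents.

h^(-10)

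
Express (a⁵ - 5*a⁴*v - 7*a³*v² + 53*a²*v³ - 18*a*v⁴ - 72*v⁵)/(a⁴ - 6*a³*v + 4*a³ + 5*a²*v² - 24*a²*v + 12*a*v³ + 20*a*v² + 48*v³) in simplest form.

Factor: a⁵ - 5*a⁴*v - 7*a³*v² + 53*a²*v³ - 18*a*v⁴ - 72*v⁵ = (a - 3*v)·(a + 3*v)·(a - 2*v)·(a - 4*v)·(a + v);  a⁴ - 6*a³*v + 4*a³ + 5*a²*v² - 24*a²*v + 12*a*v³ + 20*a*v² + 48*v³ = (a - 4*v)·(a + v)·(a - 3*v)·(a + 4)
Cancel the common factors (a + v), (a - 3*v), (a - 4*v).

(a² + a*v - 6*v²)/(a + 4)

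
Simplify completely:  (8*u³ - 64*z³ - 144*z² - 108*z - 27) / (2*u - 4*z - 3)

Factor as (a-b)(a^2+ab+b^2) with a=(2*u), b=(4*z + 3).

4*u² + 8*u*z + 6*u + 16*z² + 24*z + 9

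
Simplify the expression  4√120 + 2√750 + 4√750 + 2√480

46*√30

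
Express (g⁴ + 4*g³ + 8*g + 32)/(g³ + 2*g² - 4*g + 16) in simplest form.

g + 2

Factor: g⁴ + 4*g³ + 8*g + 32 = (g² - 2*g + 4)·(g + 2)·(g + 4);  g³ + 2*g² - 4*g + 16 = (g² - 2*g + 4)·(g + 4)
Cancel the common factors (g² - 2*g + 4), (g + 4).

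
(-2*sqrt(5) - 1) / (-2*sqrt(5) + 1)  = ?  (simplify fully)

(4*sqrt(5) + 21)/19

Multiply numerator and denominator by 1 + 2*sqrt(5).
Denominator becomes -19; numerator becomes -21 - 4*sqrt(5).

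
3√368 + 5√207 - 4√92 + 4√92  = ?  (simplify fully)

3√368 = 12*√23; 5√207 = 15*√23; 4√92 = 8*√23; 4√92 = 8*√23
Combine: (12 + 15 - 8 + 8)·√23 = 27*√23

27*√23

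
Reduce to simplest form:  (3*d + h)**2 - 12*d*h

(3*d - h)**2

Expand the square and combine the 12*d*h term.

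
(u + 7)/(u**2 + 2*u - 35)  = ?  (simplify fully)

Factor: u**2 + 2*u - 35 = (u + 7)*(u - 5)
Cancel the common factor (u + 7).

1/(u - 5)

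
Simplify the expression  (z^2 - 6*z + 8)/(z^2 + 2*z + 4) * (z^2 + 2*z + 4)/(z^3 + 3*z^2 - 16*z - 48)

(z - 2)/(z^2 + 7*z + 12)

Factor: z^2 - 6*z + 8 = (z - 4)*(z - 2);  z^3 + 3*z^2 - 16*z - 48 = (z + 4)*(z - 4)*(z + 3)
Cancel the common factors (z^2 + 2*z + 4), (z - 4).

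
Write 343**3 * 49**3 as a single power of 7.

7**15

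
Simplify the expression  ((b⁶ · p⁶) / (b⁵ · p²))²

b²*p⁸

Inside the bracket: b¹ · p⁴
Raise to the power 2: b² · p⁸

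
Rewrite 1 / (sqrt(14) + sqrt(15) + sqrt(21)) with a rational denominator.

Group as (sqrt(15) + sqrt(21)) + sqrt(14); multiply by (sqrt(15) + sqrt(21)) - sqrt(14), then rationalise the remaining surd.

(-21*sqrt(10) + 4*sqrt(21) + 10*sqrt(15) + 11*sqrt(14))/388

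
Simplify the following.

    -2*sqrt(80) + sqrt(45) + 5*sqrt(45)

10*sqrt(5)

2*sqrt(80) = 8*sqrt(5); sqrt(45) = 3*sqrt(5); 5*sqrt(45) = 15*sqrt(5)
Combine: (-8 + 3 + 15)·sqrt(5) = 10*sqrt(5)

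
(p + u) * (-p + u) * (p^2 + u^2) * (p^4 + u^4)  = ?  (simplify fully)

-p^8 + u^8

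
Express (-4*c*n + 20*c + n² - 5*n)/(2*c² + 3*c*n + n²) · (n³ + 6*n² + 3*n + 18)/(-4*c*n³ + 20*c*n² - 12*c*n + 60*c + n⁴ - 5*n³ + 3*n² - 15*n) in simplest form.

(n + 6)/(2*c² + 3*c*n + n²)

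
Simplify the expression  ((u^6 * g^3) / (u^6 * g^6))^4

g^(-12)

Inside the bracket: (g^-3)
Raise to the power 4: (g^-12)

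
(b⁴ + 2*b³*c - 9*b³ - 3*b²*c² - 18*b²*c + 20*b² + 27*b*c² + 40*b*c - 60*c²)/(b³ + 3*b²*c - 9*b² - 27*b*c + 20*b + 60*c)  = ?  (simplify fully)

b - c

Factor: b⁴ + 2*b³*c - 9*b³ - 3*b²*c² - 18*b²*c + 20*b² + 27*b*c² + 40*b*c - 60*c² = (b - c)·(b - 4)·(b - 5)·(b + 3*c);  b³ + 3*b²*c - 9*b² - 27*b*c + 20*b + 60*c = (b - 5)·(b - 4)·(b + 3*c)
Cancel the common factors (b + 3*c), (b - 5), (b - 4).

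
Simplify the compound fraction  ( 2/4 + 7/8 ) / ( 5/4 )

11/10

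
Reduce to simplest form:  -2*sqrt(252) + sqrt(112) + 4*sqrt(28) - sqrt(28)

2*sqrt(252) = 12*sqrt(7); sqrt(112) = 4*sqrt(7); 4*sqrt(28) = 8*sqrt(7); sqrt(28) = 2*sqrt(7)
Combine: (-12 + 4 + 8 - 2)·sqrt(7) = -2*sqrt(7)

-2*sqrt(7)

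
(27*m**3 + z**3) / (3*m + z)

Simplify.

9*m**2 - 3*m*z + z**2

Factor as (a+b)(a**2-ab+b**2) with a=(3*m), b=z.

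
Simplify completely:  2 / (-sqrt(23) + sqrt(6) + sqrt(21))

(-2*sqrt(23) + 4*sqrt(21) + 19*sqrt(6) + 3*sqrt(322))/122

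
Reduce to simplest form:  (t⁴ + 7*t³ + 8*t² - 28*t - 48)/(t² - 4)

t² + 7*t + 12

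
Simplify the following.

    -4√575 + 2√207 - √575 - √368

4√575 = 20*√23; 2√207 = 6*√23; √575 = 5*√23; √368 = 4*√23
Combine: (-20 + 6 - 5 - 4)·√23 = -23*√23

-23*√23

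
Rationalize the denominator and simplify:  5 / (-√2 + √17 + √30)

Group as (√17 + √30) - √2; multiply by (√17 + √30) + √2, then rationalise the remaining surd.

(-45*√2 - 11*√30 + 15*√17 + 4*√255)/3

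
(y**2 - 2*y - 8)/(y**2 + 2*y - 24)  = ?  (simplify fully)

(y + 2)/(y + 6)

Factor: y**2 - 2*y - 8 = (y + 2)*(y - 4);  y**2 + 2*y - 24 = (y + 6)*(y - 4)
Cancel the common factor (y - 4).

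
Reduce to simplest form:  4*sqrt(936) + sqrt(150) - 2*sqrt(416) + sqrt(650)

5*sqrt(6) + 21*sqrt(26)

4*sqrt(936) = 24*sqrt(26); sqrt(150) = 5*sqrt(6); 2*sqrt(416) = 8*sqrt(26); sqrt(650) = 5*sqrt(26)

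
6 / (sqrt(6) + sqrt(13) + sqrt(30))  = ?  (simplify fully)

(-72*sqrt(65) - 66*sqrt(30) + 138*sqrt(13) + 222*sqrt(6))/191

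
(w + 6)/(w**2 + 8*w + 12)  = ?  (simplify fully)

Factor: w**2 + 8*w + 12 = (w + 6)*(w + 2)
Cancel the common factor (w + 6).

1/(w + 2)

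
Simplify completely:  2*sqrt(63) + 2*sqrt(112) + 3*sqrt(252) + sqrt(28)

2*sqrt(63) = 6*sqrt(7); 2*sqrt(112) = 8*sqrt(7); 3*sqrt(252) = 18*sqrt(7); sqrt(28) = 2*sqrt(7)
Combine: (6 + 8 + 18 + 2)·sqrt(7) = 34*sqrt(7)

34*sqrt(7)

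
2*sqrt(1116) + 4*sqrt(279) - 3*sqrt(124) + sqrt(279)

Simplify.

2*sqrt(1116) = 12*sqrt(31); 4*sqrt(279) = 12*sqrt(31); 3*sqrt(124) = 6*sqrt(31); sqrt(279) = 3*sqrt(31)
Combine: (12 + 12 - 6 + 3)·sqrt(31) = 21*sqrt(31)

21*sqrt(31)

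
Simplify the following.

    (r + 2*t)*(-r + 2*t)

-r^2 + 4*t^2

Product of conjugates: (P+Q)(P-Q) = P^2 - Q^2.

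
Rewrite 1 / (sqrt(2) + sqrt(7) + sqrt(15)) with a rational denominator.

(-sqrt(210) - 3*sqrt(15) + 5*sqrt(7) + 10*sqrt(2))/10

Group as (sqrt(7) + sqrt(15)) + sqrt(2); multiply by (sqrt(7) + sqrt(15)) - sqrt(2), then rationalise the remaining surd.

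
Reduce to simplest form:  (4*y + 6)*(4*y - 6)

Difference of squares with P = 4*y, Q = 6.

16*y**2 - 36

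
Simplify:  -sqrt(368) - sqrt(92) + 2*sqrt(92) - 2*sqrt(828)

sqrt(368) = 4*sqrt(23); sqrt(92) = 2*sqrt(23); 2*sqrt(92) = 4*sqrt(23); 2*sqrt(828) = 12*sqrt(23)
Combine: (-4 - 2 + 4 - 12)·sqrt(23) = -14*sqrt(23)

-14*sqrt(23)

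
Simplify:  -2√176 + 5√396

22*√11

2√176 = 8*√11; 5√396 = 30*√11
Combine: (-8 + 30)·√11 = 22*√11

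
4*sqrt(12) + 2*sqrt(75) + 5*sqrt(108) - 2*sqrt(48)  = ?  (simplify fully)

4*sqrt(12) = 8*sqrt(3); 2*sqrt(75) = 10*sqrt(3); 5*sqrt(108) = 30*sqrt(3); 2*sqrt(48) = 8*sqrt(3)
Combine: (8 + 10 + 30 - 8)·sqrt(3) = 40*sqrt(3)

40*sqrt(3)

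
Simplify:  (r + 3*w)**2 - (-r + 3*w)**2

Binomially expand both and collect terms in (3*w), r.

12*r*w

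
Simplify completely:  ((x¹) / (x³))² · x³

Inside the bracket: (x^-2)
Raise to the power 2: (x^-4)
Multiply by x³: add exponents.

1/x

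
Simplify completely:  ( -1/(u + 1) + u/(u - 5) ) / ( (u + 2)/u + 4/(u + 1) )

(u**3 + 5*u)/(u**3 + 2*u**2 - 33*u - 10)

Numerator: -1/(u + 1) + u/(u - 5) = (u**2 + 5)/(u**2 - 4*u - 5)
Denominator: (u + 2)/u + 4/(u + 1) = (u**2 + 7*u + 2)/(u**2 + u)
Divide: ((u**2 + 5)/(u**2 - 4*u - 5)) · ((u**2 + u)/(u**2 + 7*u + 2)) = (u**3 + 5*u)/(u**3 + 2*u**2 - 33*u - 10)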